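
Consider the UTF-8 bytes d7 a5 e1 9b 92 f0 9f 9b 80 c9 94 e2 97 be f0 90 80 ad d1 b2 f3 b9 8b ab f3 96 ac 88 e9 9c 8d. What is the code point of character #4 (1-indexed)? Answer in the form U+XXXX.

U+0254

Offset 0: leading byte 0xD7 = 11010111 → 2-byte char #1 = D7 A5.
Offset 2: leading byte 0xE1 = 11100001 → 3-byte char #2 = E1 9B 92.
Offset 5: leading byte 0xF0 = 11110000 → 4-byte char #3 = F0 9F 9B 80.
Offset 9: leading byte 0xC9 = 11001001 → 2-byte char #4 = C9 94.
Leading byte 0xC9 = 11001001 matches 110xxxxx → 2-byte sequence.
Byte 1: 0xC9 = 11001001, payload 01001 (5 bits).
Byte 2: 0x94 = 10010100 (10xxxxxx ✓), payload 010100.
Concatenate: 01001010100 = 0x254 (11 bits → U+0254).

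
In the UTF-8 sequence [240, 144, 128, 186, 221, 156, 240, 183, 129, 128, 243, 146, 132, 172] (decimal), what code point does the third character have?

U+37040

Offset 0: leading byte 0xF0 = 11110000 → 4-byte char #1 = F0 90 80 BA.
Offset 4: leading byte 0xDD = 11011101 → 2-byte char #2 = DD 9C.
Offset 6: leading byte 0xF0 = 11110000 → 4-byte char #3 = F0 B7 81 80.
Leading byte 0xF0 = 11110000 matches 11110xxx → 4-byte sequence.
Byte 1: 0xF0 = 11110000, payload 000 (3 bits).
Byte 2: 0xB7 = 10110111 (10xxxxxx ✓), payload 110111.
Byte 3: 0x81 = 10000001 (10xxxxxx ✓), payload 000001.
Byte 4: 0x80 = 10000000 (10xxxxxx ✓), payload 000000.
Concatenate: 000110111000001000000 = 0x37040 (21 bits → U+37040).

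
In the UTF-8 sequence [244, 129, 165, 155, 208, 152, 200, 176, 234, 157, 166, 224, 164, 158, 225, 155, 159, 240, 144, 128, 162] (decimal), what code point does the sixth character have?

U+16DF

Offset 0: leading byte 0xF4 = 11110100 → 4-byte char #1 = F4 81 A5 9B.
Offset 4: leading byte 0xD0 = 11010000 → 2-byte char #2 = D0 98.
Offset 6: leading byte 0xC8 = 11001000 → 2-byte char #3 = C8 B0.
Offset 8: leading byte 0xEA = 11101010 → 3-byte char #4 = EA 9D A6.
Offset 11: leading byte 0xE0 = 11100000 → 3-byte char #5 = E0 A4 9E.
Offset 14: leading byte 0xE1 = 11100001 → 3-byte char #6 = E1 9B 9F.
Leading byte 0xE1 = 11100001 matches 1110xxxx → 3-byte sequence.
Byte 1: 0xE1 = 11100001, payload 0001 (4 bits).
Byte 2: 0x9B = 10011011 (10xxxxxx ✓), payload 011011.
Byte 3: 0x9F = 10011111 (10xxxxxx ✓), payload 011111.
Concatenate: 0001011011011111 = 0x16DF (16 bits → U+16DF).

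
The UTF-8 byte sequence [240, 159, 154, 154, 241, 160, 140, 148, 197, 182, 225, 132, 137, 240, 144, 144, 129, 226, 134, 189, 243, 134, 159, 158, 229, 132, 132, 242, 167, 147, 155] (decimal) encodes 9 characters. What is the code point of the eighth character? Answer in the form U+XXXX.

Offset 0: leading byte 0xF0 = 11110000 → 4-byte char #1 = F0 9F 9A 9A.
Offset 4: leading byte 0xF1 = 11110001 → 4-byte char #2 = F1 A0 8C 94.
Offset 8: leading byte 0xC5 = 11000101 → 2-byte char #3 = C5 B6.
Offset 10: leading byte 0xE1 = 11100001 → 3-byte char #4 = E1 84 89.
Offset 13: leading byte 0xF0 = 11110000 → 4-byte char #5 = F0 90 90 81.
Offset 17: leading byte 0xE2 = 11100010 → 3-byte char #6 = E2 86 BD.
Offset 20: leading byte 0xF3 = 11110011 → 4-byte char #7 = F3 86 9F 9E.
Offset 24: leading byte 0xE5 = 11100101 → 3-byte char #8 = E5 84 84.
Leading byte 0xE5 = 11100101 matches 1110xxxx → 3-byte sequence.
Byte 1: 0xE5 = 11100101, payload 0101 (4 bits).
Byte 2: 0x84 = 10000100 (10xxxxxx ✓), payload 000100.
Byte 3: 0x84 = 10000100 (10xxxxxx ✓), payload 000100.
Concatenate: 0101000100000100 = 0x5104 (16 bits → U+5104).

U+5104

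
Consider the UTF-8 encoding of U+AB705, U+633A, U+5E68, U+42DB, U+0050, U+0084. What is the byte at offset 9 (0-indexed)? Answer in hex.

U+AB705 → 4-byte form F2 AB 9C 85 at offsets 0–3.
U+633A → 3-byte form E6 8C BA at offsets 4–6.
U+5E68 → 3-byte form E5 B9 A8 at offsets 7–9.
Offset 9 falls in char 3's range; it's byte 3 of E5 B9 A8 = 0xA8.

0xA8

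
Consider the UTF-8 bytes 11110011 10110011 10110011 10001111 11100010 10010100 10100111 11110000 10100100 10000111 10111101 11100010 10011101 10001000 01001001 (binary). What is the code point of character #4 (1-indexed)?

U+2748

Offset 0: leading byte 0xF3 = 11110011 → 4-byte char #1 = F3 B3 B3 8F.
Offset 4: leading byte 0xE2 = 11100010 → 3-byte char #2 = E2 94 A7.
Offset 7: leading byte 0xF0 = 11110000 → 4-byte char #3 = F0 A4 87 BD.
Offset 11: leading byte 0xE2 = 11100010 → 3-byte char #4 = E2 9D 88.
Leading byte 0xE2 = 11100010 matches 1110xxxx → 3-byte sequence.
Byte 1: 0xE2 = 11100010, payload 0010 (4 bits).
Byte 2: 0x9D = 10011101 (10xxxxxx ✓), payload 011101.
Byte 3: 0x88 = 10001000 (10xxxxxx ✓), payload 001000.
Concatenate: 0010011101001000 = 0x2748 (16 bits → U+2748).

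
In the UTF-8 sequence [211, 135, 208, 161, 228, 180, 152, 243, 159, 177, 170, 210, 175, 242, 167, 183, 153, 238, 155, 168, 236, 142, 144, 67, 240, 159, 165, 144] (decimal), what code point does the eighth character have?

Offset 0: leading byte 0xD3 = 11010011 → 2-byte char #1 = D3 87.
Offset 2: leading byte 0xD0 = 11010000 → 2-byte char #2 = D0 A1.
Offset 4: leading byte 0xE4 = 11100100 → 3-byte char #3 = E4 B4 98.
Offset 7: leading byte 0xF3 = 11110011 → 4-byte char #4 = F3 9F B1 AA.
Offset 11: leading byte 0xD2 = 11010010 → 2-byte char #5 = D2 AF.
Offset 13: leading byte 0xF2 = 11110010 → 4-byte char #6 = F2 A7 B7 99.
Offset 17: leading byte 0xEE = 11101110 → 3-byte char #7 = EE 9B A8.
Offset 20: leading byte 0xEC = 11101100 → 3-byte char #8 = EC 8E 90.
Leading byte 0xEC = 11101100 matches 1110xxxx → 3-byte sequence.
Byte 1: 0xEC = 11101100, payload 1100 (4 bits).
Byte 2: 0x8E = 10001110 (10xxxxxx ✓), payload 001110.
Byte 3: 0x90 = 10010000 (10xxxxxx ✓), payload 010000.
Concatenate: 1100001110010000 = 0xC390 (16 bits → U+C390).

U+C390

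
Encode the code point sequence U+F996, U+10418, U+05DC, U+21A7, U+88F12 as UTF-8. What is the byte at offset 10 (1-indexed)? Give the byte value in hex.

0xE2

1-indexed offset 10 is 0-indexed offset 9.
U+F996 → 3-byte form EF A6 96 at offsets 0–2.
U+10418 → 4-byte form F0 90 90 98 at offsets 3–6.
U+05DC → 2-byte form D7 9C at offsets 7–8.
U+21A7 → 3-byte form E2 86 A7 at offsets 9–11.
Offset 9 falls in char 4's range; it's byte 1 of E2 86 A7 = 0xE2.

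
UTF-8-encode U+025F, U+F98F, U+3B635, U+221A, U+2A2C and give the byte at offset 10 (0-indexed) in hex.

0x88

U+025F → 2-byte form C9 9F at offsets 0–1.
U+F98F → 3-byte form EF A6 8F at offsets 2–4.
U+3B635 → 4-byte form F0 BB 98 B5 at offsets 5–8.
U+221A → 3-byte form E2 88 9A at offsets 9–11.
Offset 10 falls in char 4's range; it's byte 2 of E2 88 9A = 0x88.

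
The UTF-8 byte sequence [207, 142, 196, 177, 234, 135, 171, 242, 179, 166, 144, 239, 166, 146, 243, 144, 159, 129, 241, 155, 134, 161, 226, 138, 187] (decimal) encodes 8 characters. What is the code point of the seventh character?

U+5B1A1

Offset 0: leading byte 0xCF = 11001111 → 2-byte char #1 = CF 8E.
Offset 2: leading byte 0xC4 = 11000100 → 2-byte char #2 = C4 B1.
Offset 4: leading byte 0xEA = 11101010 → 3-byte char #3 = EA 87 AB.
Offset 7: leading byte 0xF2 = 11110010 → 4-byte char #4 = F2 B3 A6 90.
Offset 11: leading byte 0xEF = 11101111 → 3-byte char #5 = EF A6 92.
Offset 14: leading byte 0xF3 = 11110011 → 4-byte char #6 = F3 90 9F 81.
Offset 18: leading byte 0xF1 = 11110001 → 4-byte char #7 = F1 9B 86 A1.
Leading byte 0xF1 = 11110001 matches 11110xxx → 4-byte sequence.
Byte 1: 0xF1 = 11110001, payload 001 (3 bits).
Byte 2: 0x9B = 10011011 (10xxxxxx ✓), payload 011011.
Byte 3: 0x86 = 10000110 (10xxxxxx ✓), payload 000110.
Byte 4: 0xA1 = 10100001 (10xxxxxx ✓), payload 100001.
Concatenate: 001011011000110100001 = 0x5B1A1 (21 bits → U+5B1A1).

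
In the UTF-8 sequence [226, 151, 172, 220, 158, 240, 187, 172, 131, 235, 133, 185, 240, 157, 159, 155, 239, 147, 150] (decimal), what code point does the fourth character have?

Offset 0: leading byte 0xE2 = 11100010 → 3-byte char #1 = E2 97 AC.
Offset 3: leading byte 0xDC = 11011100 → 2-byte char #2 = DC 9E.
Offset 5: leading byte 0xF0 = 11110000 → 4-byte char #3 = F0 BB AC 83.
Offset 9: leading byte 0xEB = 11101011 → 3-byte char #4 = EB 85 B9.
Leading byte 0xEB = 11101011 matches 1110xxxx → 3-byte sequence.
Byte 1: 0xEB = 11101011, payload 1011 (4 bits).
Byte 2: 0x85 = 10000101 (10xxxxxx ✓), payload 000101.
Byte 3: 0xB9 = 10111001 (10xxxxxx ✓), payload 111001.
Concatenate: 1011000101111001 = 0xB179 (16 bits → U+B179).

U+B179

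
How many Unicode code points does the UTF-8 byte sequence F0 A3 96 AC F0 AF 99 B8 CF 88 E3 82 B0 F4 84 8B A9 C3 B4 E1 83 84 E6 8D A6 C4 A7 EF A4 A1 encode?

Byte at offset 0: 0xF0 = 11110000 → 4-byte char (#1). Advance 4.
Byte at offset 4: 0xF0 = 11110000 → 4-byte char (#2). Advance 4.
Byte at offset 8: 0xCF = 11001111 → 2-byte char (#3). Advance 2.
Byte at offset 10: 0xE3 = 11100011 → 3-byte char (#4). Advance 3.
Byte at offset 13: 0xF4 = 11110100 → 4-byte char (#5). Advance 4.
Byte at offset 17: 0xC3 = 11000011 → 2-byte char (#6). Advance 2.
Byte at offset 19: 0xE1 = 11100001 → 3-byte char (#7). Advance 3.
Byte at offset 22: 0xE6 = 11100110 → 3-byte char (#8). Advance 3.
Byte at offset 25: 0xC4 = 11000100 → 2-byte char (#9). Advance 2.
Byte at offset 27: 0xEF = 11101111 → 3-byte char (#10). Advance 3.
Reached end at offset 30 after 10 code points.

10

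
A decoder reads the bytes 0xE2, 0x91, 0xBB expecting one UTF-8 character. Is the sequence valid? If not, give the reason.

valid

Leading byte 0xE2 = 11100010 → 3-byte form.
Continuation bytes 0x91=10010001, 0xBB=10111011 all match 10xxxxxx.
Decoded value 0x247B is ≥ 0x800 (shortest form) and not a surrogate.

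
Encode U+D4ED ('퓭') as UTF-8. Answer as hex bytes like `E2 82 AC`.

U+D4ED = 0xD4ED = 54509 decimal. In range U+0800–U+FFFF → 3-byte form: 1110xxxx 10xxxxxx 10xxxxxx.
Binary (16 bits): 1101010011101101.
Split 4+6+6: 1101 | 010011 | 101101.
Byte 1: 11101101 = 0xED.
Byte 2: 10010011 = 0x93.
Byte 3: 10101101 = 0xAD.

ED 93 AD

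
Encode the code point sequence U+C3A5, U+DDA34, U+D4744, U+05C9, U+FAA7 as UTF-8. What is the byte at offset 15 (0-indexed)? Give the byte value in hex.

0xA7

U+C3A5 → 3-byte form EC 8E A5 at offsets 0–2.
U+DDA34 → 4-byte form F3 9D A8 B4 at offsets 3–6.
U+D4744 → 4-byte form F3 94 9D 84 at offsets 7–10.
U+05C9 → 2-byte form D7 89 at offsets 11–12.
U+FAA7 → 3-byte form EF AA A7 at offsets 13–15.
Offset 15 falls in char 5's range; it's byte 3 of EF AA A7 = 0xA7.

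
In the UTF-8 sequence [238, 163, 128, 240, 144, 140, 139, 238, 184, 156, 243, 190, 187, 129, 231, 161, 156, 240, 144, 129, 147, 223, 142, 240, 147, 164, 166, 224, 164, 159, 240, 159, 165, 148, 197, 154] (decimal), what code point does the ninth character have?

U+091F

Offset 0: leading byte 0xEE = 11101110 → 3-byte char #1 = EE A3 80.
Offset 3: leading byte 0xF0 = 11110000 → 4-byte char #2 = F0 90 8C 8B.
Offset 7: leading byte 0xEE = 11101110 → 3-byte char #3 = EE B8 9C.
Offset 10: leading byte 0xF3 = 11110011 → 4-byte char #4 = F3 BE BB 81.
Offset 14: leading byte 0xE7 = 11100111 → 3-byte char #5 = E7 A1 9C.
Offset 17: leading byte 0xF0 = 11110000 → 4-byte char #6 = F0 90 81 93.
Offset 21: leading byte 0xDF = 11011111 → 2-byte char #7 = DF 8E.
Offset 23: leading byte 0xF0 = 11110000 → 4-byte char #8 = F0 93 A4 A6.
Offset 27: leading byte 0xE0 = 11100000 → 3-byte char #9 = E0 A4 9F.
Leading byte 0xE0 = 11100000 matches 1110xxxx → 3-byte sequence.
Byte 1: 0xE0 = 11100000, payload 0000 (4 bits).
Byte 2: 0xA4 = 10100100 (10xxxxxx ✓), payload 100100.
Byte 3: 0x9F = 10011111 (10xxxxxx ✓), payload 011111.
Concatenate: 0000100100011111 = 0x91F (16 bits → U+091F).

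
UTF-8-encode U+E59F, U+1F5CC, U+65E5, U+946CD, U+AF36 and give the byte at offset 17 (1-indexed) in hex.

1-indexed offset 17 is 0-indexed offset 16.
U+E59F → 3-byte form EE 96 9F at offsets 0–2.
U+1F5CC → 4-byte form F0 9F 97 8C at offsets 3–6.
U+65E5 → 3-byte form E6 97 A5 at offsets 7–9.
U+946CD → 4-byte form F2 94 9B 8D at offsets 10–13.
U+AF36 → 3-byte form EA BC B6 at offsets 14–16.
Offset 16 falls in char 5's range; it's byte 3 of EA BC B6 = 0xB6.

0xB6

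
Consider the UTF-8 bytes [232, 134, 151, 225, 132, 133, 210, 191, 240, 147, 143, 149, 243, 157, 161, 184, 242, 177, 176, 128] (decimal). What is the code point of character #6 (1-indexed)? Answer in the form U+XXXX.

U+B1C00

Offset 0: leading byte 0xE8 = 11101000 → 3-byte char #1 = E8 86 97.
Offset 3: leading byte 0xE1 = 11100001 → 3-byte char #2 = E1 84 85.
Offset 6: leading byte 0xD2 = 11010010 → 2-byte char #3 = D2 BF.
Offset 8: leading byte 0xF0 = 11110000 → 4-byte char #4 = F0 93 8F 95.
Offset 12: leading byte 0xF3 = 11110011 → 4-byte char #5 = F3 9D A1 B8.
Offset 16: leading byte 0xF2 = 11110010 → 4-byte char #6 = F2 B1 B0 80.
Leading byte 0xF2 = 11110010 matches 11110xxx → 4-byte sequence.
Byte 1: 0xF2 = 11110010, payload 010 (3 bits).
Byte 2: 0xB1 = 10110001 (10xxxxxx ✓), payload 110001.
Byte 3: 0xB0 = 10110000 (10xxxxxx ✓), payload 110000.
Byte 4: 0x80 = 10000000 (10xxxxxx ✓), payload 000000.
Concatenate: 010110001110000000000 = 0xB1C00 (21 bits → U+B1C00).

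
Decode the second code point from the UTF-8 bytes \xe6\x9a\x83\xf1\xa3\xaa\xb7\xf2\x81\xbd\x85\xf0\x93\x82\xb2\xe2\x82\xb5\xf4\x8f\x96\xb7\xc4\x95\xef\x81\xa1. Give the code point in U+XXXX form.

Offset 0: leading byte 0xE6 = 11100110 → 3-byte char #1 = E6 9A 83.
Offset 3: leading byte 0xF1 = 11110001 → 4-byte char #2 = F1 A3 AA B7.
Leading byte 0xF1 = 11110001 matches 11110xxx → 4-byte sequence.
Byte 1: 0xF1 = 11110001, payload 001 (3 bits).
Byte 2: 0xA3 = 10100011 (10xxxxxx ✓), payload 100011.
Byte 3: 0xAA = 10101010 (10xxxxxx ✓), payload 101010.
Byte 4: 0xB7 = 10110111 (10xxxxxx ✓), payload 110111.
Concatenate: 001100011101010110111 = 0x63AB7 (21 bits → U+63AB7).

U+63AB7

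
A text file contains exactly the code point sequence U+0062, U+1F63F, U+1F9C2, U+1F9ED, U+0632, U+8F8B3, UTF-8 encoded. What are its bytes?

U+0062: 1-byte form → 62.
U+1F63F: 4-byte form → F0 9F 98 BF.
U+1F9C2: 4-byte form → F0 9F A7 82.
U+1F9ED: 4-byte form → F0 9F A7 AD.
U+0632: 2-byte form → D8 B2.
U+8F8B3: 4-byte form → F2 8F A2 B3.
Concatenated (19 bytes): 62 F0 9F 98 BF F0 9F A7 82 F0 9F A7 AD D8 B2 F2 8F A2 B3.

62 F0 9F 98 BF F0 9F A7 82 F0 9F A7 AD D8 B2 F2 8F A2 B3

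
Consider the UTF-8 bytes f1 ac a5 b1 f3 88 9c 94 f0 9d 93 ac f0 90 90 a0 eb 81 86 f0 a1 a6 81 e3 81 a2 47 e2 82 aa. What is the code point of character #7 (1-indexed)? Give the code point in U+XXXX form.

U+3062

Offset 0: leading byte 0xF1 = 11110001 → 4-byte char #1 = F1 AC A5 B1.
Offset 4: leading byte 0xF3 = 11110011 → 4-byte char #2 = F3 88 9C 94.
Offset 8: leading byte 0xF0 = 11110000 → 4-byte char #3 = F0 9D 93 AC.
Offset 12: leading byte 0xF0 = 11110000 → 4-byte char #4 = F0 90 90 A0.
Offset 16: leading byte 0xEB = 11101011 → 3-byte char #5 = EB 81 86.
Offset 19: leading byte 0xF0 = 11110000 → 4-byte char #6 = F0 A1 A6 81.
Offset 23: leading byte 0xE3 = 11100011 → 3-byte char #7 = E3 81 A2.
Leading byte 0xE3 = 11100011 matches 1110xxxx → 3-byte sequence.
Byte 1: 0xE3 = 11100011, payload 0011 (4 bits).
Byte 2: 0x81 = 10000001 (10xxxxxx ✓), payload 000001.
Byte 3: 0xA2 = 10100010 (10xxxxxx ✓), payload 100010.
Concatenate: 0011000001100010 = 0x3062 (16 bits → U+3062).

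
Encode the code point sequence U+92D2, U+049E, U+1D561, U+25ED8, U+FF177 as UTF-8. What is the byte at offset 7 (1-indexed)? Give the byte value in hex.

1-indexed offset 7 is 0-indexed offset 6.
U+92D2 → 3-byte form E9 8B 92 at offsets 0–2.
U+049E → 2-byte form D2 9E at offsets 3–4.
U+1D561 → 4-byte form F0 9D 95 A1 at offsets 5–8.
Offset 6 falls in char 3's range; it's byte 2 of F0 9D 95 A1 = 0x9D.

0x9D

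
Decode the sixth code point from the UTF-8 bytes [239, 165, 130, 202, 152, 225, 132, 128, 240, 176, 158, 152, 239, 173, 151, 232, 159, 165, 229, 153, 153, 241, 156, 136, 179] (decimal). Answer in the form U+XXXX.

Offset 0: leading byte 0xEF = 11101111 → 3-byte char #1 = EF A5 82.
Offset 3: leading byte 0xCA = 11001010 → 2-byte char #2 = CA 98.
Offset 5: leading byte 0xE1 = 11100001 → 3-byte char #3 = E1 84 80.
Offset 8: leading byte 0xF0 = 11110000 → 4-byte char #4 = F0 B0 9E 98.
Offset 12: leading byte 0xEF = 11101111 → 3-byte char #5 = EF AD 97.
Offset 15: leading byte 0xE8 = 11101000 → 3-byte char #6 = E8 9F A5.
Leading byte 0xE8 = 11101000 matches 1110xxxx → 3-byte sequence.
Byte 1: 0xE8 = 11101000, payload 1000 (4 bits).
Byte 2: 0x9F = 10011111 (10xxxxxx ✓), payload 011111.
Byte 3: 0xA5 = 10100101 (10xxxxxx ✓), payload 100101.
Concatenate: 1000011111100101 = 0x87E5 (16 bits → U+87E5).

U+87E5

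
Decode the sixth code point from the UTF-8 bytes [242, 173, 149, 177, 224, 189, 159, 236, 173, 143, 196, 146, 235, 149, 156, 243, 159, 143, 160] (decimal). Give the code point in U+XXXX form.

Offset 0: leading byte 0xF2 = 11110010 → 4-byte char #1 = F2 AD 95 B1.
Offset 4: leading byte 0xE0 = 11100000 → 3-byte char #2 = E0 BD 9F.
Offset 7: leading byte 0xEC = 11101100 → 3-byte char #3 = EC AD 8F.
Offset 10: leading byte 0xC4 = 11000100 → 2-byte char #4 = C4 92.
Offset 12: leading byte 0xEB = 11101011 → 3-byte char #5 = EB 95 9C.
Offset 15: leading byte 0xF3 = 11110011 → 4-byte char #6 = F3 9F 8F A0.
Leading byte 0xF3 = 11110011 matches 11110xxx → 4-byte sequence.
Byte 1: 0xF3 = 11110011, payload 011 (3 bits).
Byte 2: 0x9F = 10011111 (10xxxxxx ✓), payload 011111.
Byte 3: 0x8F = 10001111 (10xxxxxx ✓), payload 001111.
Byte 4: 0xA0 = 10100000 (10xxxxxx ✓), payload 100000.
Concatenate: 011011111001111100000 = 0xDF3E0 (21 bits → U+DF3E0).

U+DF3E0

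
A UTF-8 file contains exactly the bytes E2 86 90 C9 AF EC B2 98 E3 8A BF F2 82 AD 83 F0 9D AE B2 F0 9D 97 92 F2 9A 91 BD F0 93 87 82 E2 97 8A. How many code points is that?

Byte at offset 0: 0xE2 = 11100010 → 3-byte char (#1). Advance 3.
Byte at offset 3: 0xC9 = 11001001 → 2-byte char (#2). Advance 2.
Byte at offset 5: 0xEC = 11101100 → 3-byte char (#3). Advance 3.
Byte at offset 8: 0xE3 = 11100011 → 3-byte char (#4). Advance 3.
Byte at offset 11: 0xF2 = 11110010 → 4-byte char (#5). Advance 4.
Byte at offset 15: 0xF0 = 11110000 → 4-byte char (#6). Advance 4.
Byte at offset 19: 0xF0 = 11110000 → 4-byte char (#7). Advance 4.
Byte at offset 23: 0xF2 = 11110010 → 4-byte char (#8). Advance 4.
Byte at offset 27: 0xF0 = 11110000 → 4-byte char (#9). Advance 4.
Byte at offset 31: 0xE2 = 11100010 → 3-byte char (#10). Advance 3.
Reached end at offset 34 after 10 code points.

10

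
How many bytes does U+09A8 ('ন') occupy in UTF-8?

3

U+09A8 = 0x9A8. UTF-8 uses 1 byte below 0x80, 2 below 0x800, 3 below 0x10000, 4 up to 0x10FFFF. 0x9A8 is in U+0800–U+FFFF → 3 bytes.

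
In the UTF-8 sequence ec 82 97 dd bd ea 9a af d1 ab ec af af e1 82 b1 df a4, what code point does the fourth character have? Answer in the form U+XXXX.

U+046B

Offset 0: leading byte 0xEC = 11101100 → 3-byte char #1 = EC 82 97.
Offset 3: leading byte 0xDD = 11011101 → 2-byte char #2 = DD BD.
Offset 5: leading byte 0xEA = 11101010 → 3-byte char #3 = EA 9A AF.
Offset 8: leading byte 0xD1 = 11010001 → 2-byte char #4 = D1 AB.
Leading byte 0xD1 = 11010001 matches 110xxxxx → 2-byte sequence.
Byte 1: 0xD1 = 11010001, payload 10001 (5 bits).
Byte 2: 0xAB = 10101011 (10xxxxxx ✓), payload 101011.
Concatenate: 10001101011 = 0x46B (11 bits → U+046B).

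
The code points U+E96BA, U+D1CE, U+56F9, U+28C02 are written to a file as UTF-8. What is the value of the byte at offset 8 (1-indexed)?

0xE5

1-indexed offset 8 is 0-indexed offset 7.
U+E96BA → 4-byte form F3 A9 9A BA at offsets 0–3.
U+D1CE → 3-byte form ED 87 8E at offsets 4–6.
U+56F9 → 3-byte form E5 9B B9 at offsets 7–9.
Offset 7 falls in char 3's range; it's byte 1 of E5 9B B9 = 0xE5.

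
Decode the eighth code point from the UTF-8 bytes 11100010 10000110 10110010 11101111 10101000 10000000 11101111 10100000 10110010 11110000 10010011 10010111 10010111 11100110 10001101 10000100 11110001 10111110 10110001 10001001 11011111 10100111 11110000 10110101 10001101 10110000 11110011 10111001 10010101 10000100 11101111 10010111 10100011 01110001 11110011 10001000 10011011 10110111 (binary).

Offset 0: leading byte 0xE2 = 11100010 → 3-byte char #1 = E2 86 B2.
Offset 3: leading byte 0xEF = 11101111 → 3-byte char #2 = EF A8 80.
Offset 6: leading byte 0xEF = 11101111 → 3-byte char #3 = EF A0 B2.
Offset 9: leading byte 0xF0 = 11110000 → 4-byte char #4 = F0 93 97 97.
Offset 13: leading byte 0xE6 = 11100110 → 3-byte char #5 = E6 8D 84.
Offset 16: leading byte 0xF1 = 11110001 → 4-byte char #6 = F1 BE B1 89.
Offset 20: leading byte 0xDF = 11011111 → 2-byte char #7 = DF A7.
Offset 22: leading byte 0xF0 = 11110000 → 4-byte char #8 = F0 B5 8D B0.
Leading byte 0xF0 = 11110000 matches 11110xxx → 4-byte sequence.
Byte 1: 0xF0 = 11110000, payload 000 (3 bits).
Byte 2: 0xB5 = 10110101 (10xxxxxx ✓), payload 110101.
Byte 3: 0x8D = 10001101 (10xxxxxx ✓), payload 001101.
Byte 4: 0xB0 = 10110000 (10xxxxxx ✓), payload 110000.
Concatenate: 000110101001101110000 = 0x35370 (21 bits → U+35370).

U+35370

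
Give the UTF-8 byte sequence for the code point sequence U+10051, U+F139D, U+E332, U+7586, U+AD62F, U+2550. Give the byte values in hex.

F0 90 81 91 F3 B1 8E 9D EE 8C B2 E7 96 86 F2 AD 98 AF E2 95 90

U+10051: 4-byte form → F0 90 81 91.
U+F139D: 4-byte form → F3 B1 8E 9D.
U+E332: 3-byte form → EE 8C B2.
U+7586: 3-byte form → E7 96 86.
U+AD62F: 4-byte form → F2 AD 98 AF.
U+2550: 3-byte form → E2 95 90.
Concatenated (21 bytes): F0 90 81 91 F3 B1 8E 9D EE 8C B2 E7 96 86 F2 AD 98 AF E2 95 90.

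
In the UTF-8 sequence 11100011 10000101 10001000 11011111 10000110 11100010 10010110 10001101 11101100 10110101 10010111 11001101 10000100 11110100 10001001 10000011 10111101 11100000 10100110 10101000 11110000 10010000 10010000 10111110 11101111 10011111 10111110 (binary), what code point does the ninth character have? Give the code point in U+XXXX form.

U+F7FE

Offset 0: leading byte 0xE3 = 11100011 → 3-byte char #1 = E3 85 88.
Offset 3: leading byte 0xDF = 11011111 → 2-byte char #2 = DF 86.
Offset 5: leading byte 0xE2 = 11100010 → 3-byte char #3 = E2 96 8D.
Offset 8: leading byte 0xEC = 11101100 → 3-byte char #4 = EC B5 97.
Offset 11: leading byte 0xCD = 11001101 → 2-byte char #5 = CD 84.
Offset 13: leading byte 0xF4 = 11110100 → 4-byte char #6 = F4 89 83 BD.
Offset 17: leading byte 0xE0 = 11100000 → 3-byte char #7 = E0 A6 A8.
Offset 20: leading byte 0xF0 = 11110000 → 4-byte char #8 = F0 90 90 BE.
Offset 24: leading byte 0xEF = 11101111 → 3-byte char #9 = EF 9F BE.
Leading byte 0xEF = 11101111 matches 1110xxxx → 3-byte sequence.
Byte 1: 0xEF = 11101111, payload 1111 (4 bits).
Byte 2: 0x9F = 10011111 (10xxxxxx ✓), payload 011111.
Byte 3: 0xBE = 10111110 (10xxxxxx ✓), payload 111110.
Concatenate: 1111011111111110 = 0xF7FE (16 bits → U+F7FE).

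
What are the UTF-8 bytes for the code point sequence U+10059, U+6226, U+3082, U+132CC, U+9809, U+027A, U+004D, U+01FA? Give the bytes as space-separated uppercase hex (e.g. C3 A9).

F0 90 81 99 E6 88 A6 E3 82 82 F0 93 8B 8C E9 A0 89 C9 BA 4D C7 BA

U+10059: 4-byte form → F0 90 81 99.
U+6226: 3-byte form → E6 88 A6.
U+3082: 3-byte form → E3 82 82.
U+132CC: 4-byte form → F0 93 8B 8C.
U+9809: 3-byte form → E9 A0 89.
U+027A: 2-byte form → C9 BA.
U+004D: 1-byte form → 4D.
U+01FA: 2-byte form → C7 BA.
Concatenated (22 bytes): F0 90 81 99 E6 88 A6 E3 82 82 F0 93 8B 8C E9 A0 89 C9 BA 4D C7 BA.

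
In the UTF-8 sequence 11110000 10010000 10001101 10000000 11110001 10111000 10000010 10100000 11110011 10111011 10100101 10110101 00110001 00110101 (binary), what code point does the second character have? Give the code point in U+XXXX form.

U+780A0

Offset 0: leading byte 0xF0 = 11110000 → 4-byte char #1 = F0 90 8D 80.
Offset 4: leading byte 0xF1 = 11110001 → 4-byte char #2 = F1 B8 82 A0.
Leading byte 0xF1 = 11110001 matches 11110xxx → 4-byte sequence.
Byte 1: 0xF1 = 11110001, payload 001 (3 bits).
Byte 2: 0xB8 = 10111000 (10xxxxxx ✓), payload 111000.
Byte 3: 0x82 = 10000010 (10xxxxxx ✓), payload 000010.
Byte 4: 0xA0 = 10100000 (10xxxxxx ✓), payload 100000.
Concatenate: 001111000000010100000 = 0x780A0 (21 bits → U+780A0).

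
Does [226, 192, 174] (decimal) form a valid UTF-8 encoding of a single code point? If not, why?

invalid (non-continuation byte where continuation expected)

Leading byte 0xE2 = 11100010 → 3-byte form.
Byte 2 is 0xC0 = 11000000, which is not 10xxxxxx — expected a continuation byte.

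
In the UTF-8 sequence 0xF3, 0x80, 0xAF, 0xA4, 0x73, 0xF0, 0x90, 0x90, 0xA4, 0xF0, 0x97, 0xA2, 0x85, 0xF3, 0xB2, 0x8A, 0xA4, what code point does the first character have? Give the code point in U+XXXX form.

U+C0BE4

Offset 0: leading byte 0xF3 = 11110011 → 4-byte char #1 = F3 80 AF A4.
Leading byte 0xF3 = 11110011 matches 11110xxx → 4-byte sequence.
Byte 1: 0xF3 = 11110011, payload 011 (3 bits).
Byte 2: 0x80 = 10000000 (10xxxxxx ✓), payload 000000.
Byte 3: 0xAF = 10101111 (10xxxxxx ✓), payload 101111.
Byte 4: 0xA4 = 10100100 (10xxxxxx ✓), payload 100100.
Concatenate: 011000000101111100100 = 0xC0BE4 (21 bits → U+C0BE4).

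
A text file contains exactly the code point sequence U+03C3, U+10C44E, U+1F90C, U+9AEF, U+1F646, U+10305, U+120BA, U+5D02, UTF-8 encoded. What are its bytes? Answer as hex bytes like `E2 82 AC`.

U+03C3: 2-byte form → CF 83.
U+10C44E: 4-byte form → F4 8C 91 8E.
U+1F90C: 4-byte form → F0 9F A4 8C.
U+9AEF: 3-byte form → E9 AB AF.
U+1F646: 4-byte form → F0 9F 99 86.
U+10305: 4-byte form → F0 90 8C 85.
U+120BA: 4-byte form → F0 92 82 BA.
U+5D02: 3-byte form → E5 B4 82.
Concatenated (28 bytes): CF 83 F4 8C 91 8E F0 9F A4 8C E9 AB AF F0 9F 99 86 F0 90 8C 85 F0 92 82 BA E5 B4 82.

CF 83 F4 8C 91 8E F0 9F A4 8C E9 AB AF F0 9F 99 86 F0 90 8C 85 F0 92 82 BA E5 B4 82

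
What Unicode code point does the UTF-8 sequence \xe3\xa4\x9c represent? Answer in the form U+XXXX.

U+391C

Leading byte 0xE3 = 11100011 matches 1110xxxx → 3-byte sequence.
Byte 1: 0xE3 = 11100011, payload 0011 (4 bits).
Byte 2: 0xA4 = 10100100 (10xxxxxx ✓), payload 100100.
Byte 3: 0x9C = 10011100 (10xxxxxx ✓), payload 011100.
Concatenate: 0011100100011100 = 0x391C (16 bits → U+391C).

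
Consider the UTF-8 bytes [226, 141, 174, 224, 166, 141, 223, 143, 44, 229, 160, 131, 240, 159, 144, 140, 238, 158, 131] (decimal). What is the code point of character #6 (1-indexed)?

U+1F40C

Offset 0: leading byte 0xE2 = 11100010 → 3-byte char #1 = E2 8D AE.
Offset 3: leading byte 0xE0 = 11100000 → 3-byte char #2 = E0 A6 8D.
Offset 6: leading byte 0xDF = 11011111 → 2-byte char #3 = DF 8F.
Offset 8: leading byte 0x2C = 00101100 → 1-byte char #4 = 2C.
Offset 9: leading byte 0xE5 = 11100101 → 3-byte char #5 = E5 A0 83.
Offset 12: leading byte 0xF0 = 11110000 → 4-byte char #6 = F0 9F 90 8C.
Leading byte 0xF0 = 11110000 matches 11110xxx → 4-byte sequence.
Byte 1: 0xF0 = 11110000, payload 000 (3 bits).
Byte 2: 0x9F = 10011111 (10xxxxxx ✓), payload 011111.
Byte 3: 0x90 = 10010000 (10xxxxxx ✓), payload 010000.
Byte 4: 0x8C = 10001100 (10xxxxxx ✓), payload 001100.
Concatenate: 000011111010000001100 = 0x1F40C (21 bits → U+1F40C).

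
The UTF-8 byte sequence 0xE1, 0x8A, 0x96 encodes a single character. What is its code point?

Leading byte 0xE1 = 11100001 matches 1110xxxx → 3-byte sequence.
Byte 1: 0xE1 = 11100001, payload 0001 (4 bits).
Byte 2: 0x8A = 10001010 (10xxxxxx ✓), payload 001010.
Byte 3: 0x96 = 10010110 (10xxxxxx ✓), payload 010110.
Concatenate: 0001001010010110 = 0x1296 (16 bits → U+1296).

U+1296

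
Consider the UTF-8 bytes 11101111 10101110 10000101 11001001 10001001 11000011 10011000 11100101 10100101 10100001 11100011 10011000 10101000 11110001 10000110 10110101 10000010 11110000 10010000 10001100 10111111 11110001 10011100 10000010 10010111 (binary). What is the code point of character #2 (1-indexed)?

Offset 0: leading byte 0xEF = 11101111 → 3-byte char #1 = EF AE 85.
Offset 3: leading byte 0xC9 = 11001001 → 2-byte char #2 = C9 89.
Leading byte 0xC9 = 11001001 matches 110xxxxx → 2-byte sequence.
Byte 1: 0xC9 = 11001001, payload 01001 (5 bits).
Byte 2: 0x89 = 10001001 (10xxxxxx ✓), payload 001001.
Concatenate: 01001001001 = 0x249 (11 bits → U+0249).

U+0249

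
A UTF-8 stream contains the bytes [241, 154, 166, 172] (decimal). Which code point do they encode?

Leading byte 0xF1 = 11110001 matches 11110xxx → 4-byte sequence.
Byte 1: 0xF1 = 11110001, payload 001 (3 bits).
Byte 2: 0x9A = 10011010 (10xxxxxx ✓), payload 011010.
Byte 3: 0xA6 = 10100110 (10xxxxxx ✓), payload 100110.
Byte 4: 0xAC = 10101100 (10xxxxxx ✓), payload 101100.
Concatenate: 001011010100110101100 = 0x5A9AC (21 bits → U+5A9AC).

U+5A9AC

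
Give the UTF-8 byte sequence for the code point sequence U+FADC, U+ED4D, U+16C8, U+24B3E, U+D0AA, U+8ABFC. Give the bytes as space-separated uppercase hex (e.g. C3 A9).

EF AB 9C EE B5 8D E1 9B 88 F0 A4 AC BE ED 82 AA F2 8A AF BC

U+FADC: 3-byte form → EF AB 9C.
U+ED4D: 3-byte form → EE B5 8D.
U+16C8: 3-byte form → E1 9B 88.
U+24B3E: 4-byte form → F0 A4 AC BE.
U+D0AA: 3-byte form → ED 82 AA.
U+8ABFC: 4-byte form → F2 8A AF BC.
Concatenated (20 bytes): EF AB 9C EE B5 8D E1 9B 88 F0 A4 AC BE ED 82 AA F2 8A AF BC.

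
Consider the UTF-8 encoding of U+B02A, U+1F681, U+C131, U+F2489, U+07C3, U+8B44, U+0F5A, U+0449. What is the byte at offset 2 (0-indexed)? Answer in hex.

U+B02A → 3-byte form EB 80 AA at offsets 0–2.
Offset 2 falls in char 1's range; it's byte 3 of EB 80 AA = 0xAA.

0xAA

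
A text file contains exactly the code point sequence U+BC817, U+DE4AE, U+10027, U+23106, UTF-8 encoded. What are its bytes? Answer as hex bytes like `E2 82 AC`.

F2 BC A0 97 F3 9E 92 AE F0 90 80 A7 F0 A3 84 86

U+BC817: 4-byte form → F2 BC A0 97.
U+DE4AE: 4-byte form → F3 9E 92 AE.
U+10027: 4-byte form → F0 90 80 A7.
U+23106: 4-byte form → F0 A3 84 86.
Concatenated (16 bytes): F2 BC A0 97 F3 9E 92 AE F0 90 80 A7 F0 A3 84 86.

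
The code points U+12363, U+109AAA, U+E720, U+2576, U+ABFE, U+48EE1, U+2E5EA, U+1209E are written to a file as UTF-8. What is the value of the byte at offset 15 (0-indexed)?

0xAF

U+12363 → 4-byte form F0 92 8D A3 at offsets 0–3.
U+109AAA → 4-byte form F4 89 AA AA at offsets 4–7.
U+E720 → 3-byte form EE 9C A0 at offsets 8–10.
U+2576 → 3-byte form E2 95 B6 at offsets 11–13.
U+ABFE → 3-byte form EA AF BE at offsets 14–16.
Offset 15 falls in char 5's range; it's byte 2 of EA AF BE = 0xAF.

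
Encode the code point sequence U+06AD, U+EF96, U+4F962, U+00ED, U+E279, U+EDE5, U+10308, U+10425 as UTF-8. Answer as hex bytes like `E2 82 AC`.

DA AD EE BE 96 F1 8F A5 A2 C3 AD EE 89 B9 EE B7 A5 F0 90 8C 88 F0 90 90 A5

U+06AD: 2-byte form → DA AD.
U+EF96: 3-byte form → EE BE 96.
U+4F962: 4-byte form → F1 8F A5 A2.
U+00ED: 2-byte form → C3 AD.
U+E279: 3-byte form → EE 89 B9.
U+EDE5: 3-byte form → EE B7 A5.
U+10308: 4-byte form → F0 90 8C 88.
U+10425: 4-byte form → F0 90 90 A5.
Concatenated (25 bytes): DA AD EE BE 96 F1 8F A5 A2 C3 AD EE 89 B9 EE B7 A5 F0 90 8C 88 F0 90 90 A5.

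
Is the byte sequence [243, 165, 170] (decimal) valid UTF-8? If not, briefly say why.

invalid (sequence truncated)

Leading byte 0xF3 = 11110011 → 4-byte form, but only 3 bytes are present.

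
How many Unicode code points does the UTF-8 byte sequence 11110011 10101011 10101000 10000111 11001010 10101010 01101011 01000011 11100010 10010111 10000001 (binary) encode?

Byte at offset 0: 0xF3 = 11110011 → 4-byte char (#1). Advance 4.
Byte at offset 4: 0xCA = 11001010 → 2-byte char (#2). Advance 2.
Byte at offset 6: 0x6B = 01101011 → 1-byte char (#3). Advance 1.
Byte at offset 7: 0x43 = 01000011 → 1-byte char (#4). Advance 1.
Byte at offset 8: 0xE2 = 11100010 → 3-byte char (#5). Advance 3.
Reached end at offset 11 after 5 code points.

5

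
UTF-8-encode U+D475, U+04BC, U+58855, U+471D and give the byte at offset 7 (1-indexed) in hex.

0x98

1-indexed offset 7 is 0-indexed offset 6.
U+D475 → 3-byte form ED 91 B5 at offsets 0–2.
U+04BC → 2-byte form D2 BC at offsets 3–4.
U+58855 → 4-byte form F1 98 A1 95 at offsets 5–8.
Offset 6 falls in char 3's range; it's byte 2 of F1 98 A1 95 = 0x98.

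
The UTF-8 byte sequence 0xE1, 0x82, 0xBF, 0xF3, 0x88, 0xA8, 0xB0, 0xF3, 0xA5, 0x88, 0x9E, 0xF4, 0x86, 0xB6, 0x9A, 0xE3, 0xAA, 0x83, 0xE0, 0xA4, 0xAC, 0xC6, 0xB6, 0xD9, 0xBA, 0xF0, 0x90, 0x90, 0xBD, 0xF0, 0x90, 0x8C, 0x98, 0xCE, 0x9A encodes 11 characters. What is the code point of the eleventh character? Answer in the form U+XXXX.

U+039A

Offset 0: leading byte 0xE1 = 11100001 → 3-byte char #1 = E1 82 BF.
Offset 3: leading byte 0xF3 = 11110011 → 4-byte char #2 = F3 88 A8 B0.
Offset 7: leading byte 0xF3 = 11110011 → 4-byte char #3 = F3 A5 88 9E.
Offset 11: leading byte 0xF4 = 11110100 → 4-byte char #4 = F4 86 B6 9A.
Offset 15: leading byte 0xE3 = 11100011 → 3-byte char #5 = E3 AA 83.
Offset 18: leading byte 0xE0 = 11100000 → 3-byte char #6 = E0 A4 AC.
Offset 21: leading byte 0xC6 = 11000110 → 2-byte char #7 = C6 B6.
Offset 23: leading byte 0xD9 = 11011001 → 2-byte char #8 = D9 BA.
Offset 25: leading byte 0xF0 = 11110000 → 4-byte char #9 = F0 90 90 BD.
Offset 29: leading byte 0xF0 = 11110000 → 4-byte char #10 = F0 90 8C 98.
Offset 33: leading byte 0xCE = 11001110 → 2-byte char #11 = CE 9A.
Leading byte 0xCE = 11001110 matches 110xxxxx → 2-byte sequence.
Byte 1: 0xCE = 11001110, payload 01110 (5 bits).
Byte 2: 0x9A = 10011010 (10xxxxxx ✓), payload 011010.
Concatenate: 01110011010 = 0x39A (11 bits → U+039A).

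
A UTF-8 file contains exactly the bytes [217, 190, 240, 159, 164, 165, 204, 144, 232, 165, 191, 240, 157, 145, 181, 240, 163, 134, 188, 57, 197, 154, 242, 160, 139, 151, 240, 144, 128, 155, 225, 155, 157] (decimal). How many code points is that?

11

Byte at offset 0: 0xD9 = 11011001 → 2-byte char (#1). Advance 2.
Byte at offset 2: 0xF0 = 11110000 → 4-byte char (#2). Advance 4.
Byte at offset 6: 0xCC = 11001100 → 2-byte char (#3). Advance 2.
Byte at offset 8: 0xE8 = 11101000 → 3-byte char (#4). Advance 3.
Byte at offset 11: 0xF0 = 11110000 → 4-byte char (#5). Advance 4.
Byte at offset 15: 0xF0 = 11110000 → 4-byte char (#6). Advance 4.
Byte at offset 19: 0x39 = 00111001 → 1-byte char (#7). Advance 1.
Byte at offset 20: 0xC5 = 11000101 → 2-byte char (#8). Advance 2.
Byte at offset 22: 0xF2 = 11110010 → 4-byte char (#9). Advance 4.
Byte at offset 26: 0xF0 = 11110000 → 4-byte char (#10). Advance 4.
Byte at offset 30: 0xE1 = 11100001 → 3-byte char (#11). Advance 3.
Reached end at offset 33 after 11 code points.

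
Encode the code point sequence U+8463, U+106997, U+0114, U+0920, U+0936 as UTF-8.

E8 91 A3 F4 86 A6 97 C4 94 E0 A4 A0 E0 A4 B6

U+8463: 3-byte form → E8 91 A3.
U+106997: 4-byte form → F4 86 A6 97.
U+0114: 2-byte form → C4 94.
U+0920: 3-byte form → E0 A4 A0.
U+0936: 3-byte form → E0 A4 B6.
Concatenated (15 bytes): E8 91 A3 F4 86 A6 97 C4 94 E0 A4 A0 E0 A4 B6.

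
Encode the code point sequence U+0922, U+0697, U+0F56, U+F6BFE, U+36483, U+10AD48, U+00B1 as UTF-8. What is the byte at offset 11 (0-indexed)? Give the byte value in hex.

U+0922 → 3-byte form E0 A4 A2 at offsets 0–2.
U+0697 → 2-byte form DA 97 at offsets 3–4.
U+0F56 → 3-byte form E0 BD 96 at offsets 5–7.
U+F6BFE → 4-byte form F3 B6 AF BE at offsets 8–11.
Offset 11 falls in char 4's range; it's byte 4 of F3 B6 AF BE = 0xBE.

0xBE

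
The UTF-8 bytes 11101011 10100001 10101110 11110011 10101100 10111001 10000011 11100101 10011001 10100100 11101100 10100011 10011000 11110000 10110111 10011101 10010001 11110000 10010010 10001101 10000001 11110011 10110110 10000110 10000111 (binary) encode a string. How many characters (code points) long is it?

7

Byte at offset 0: 0xEB = 11101011 → 3-byte char (#1). Advance 3.
Byte at offset 3: 0xF3 = 11110011 → 4-byte char (#2). Advance 4.
Byte at offset 7: 0xE5 = 11100101 → 3-byte char (#3). Advance 3.
Byte at offset 10: 0xEC = 11101100 → 3-byte char (#4). Advance 3.
Byte at offset 13: 0xF0 = 11110000 → 4-byte char (#5). Advance 4.
Byte at offset 17: 0xF0 = 11110000 → 4-byte char (#6). Advance 4.
Byte at offset 21: 0xF3 = 11110011 → 4-byte char (#7). Advance 4.
Reached end at offset 25 after 7 code points.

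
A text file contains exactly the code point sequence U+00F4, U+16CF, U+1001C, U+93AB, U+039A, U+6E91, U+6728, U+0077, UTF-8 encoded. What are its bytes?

C3 B4 E1 9B 8F F0 90 80 9C E9 8E AB CE 9A E6 BA 91 E6 9C A8 77

U+00F4: 2-byte form → C3 B4.
U+16CF: 3-byte form → E1 9B 8F.
U+1001C: 4-byte form → F0 90 80 9C.
U+93AB: 3-byte form → E9 8E AB.
U+039A: 2-byte form → CE 9A.
U+6E91: 3-byte form → E6 BA 91.
U+6728: 3-byte form → E6 9C A8.
U+0077: 1-byte form → 77.
Concatenated (21 bytes): C3 B4 E1 9B 8F F0 90 80 9C E9 8E AB CE 9A E6 BA 91 E6 9C A8 77.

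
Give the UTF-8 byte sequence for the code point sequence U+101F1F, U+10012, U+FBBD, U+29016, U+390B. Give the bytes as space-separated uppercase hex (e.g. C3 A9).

F4 81 BC 9F F0 90 80 92 EF AE BD F0 A9 80 96 E3 A4 8B

U+101F1F: 4-byte form → F4 81 BC 9F.
U+10012: 4-byte form → F0 90 80 92.
U+FBBD: 3-byte form → EF AE BD.
U+29016: 4-byte form → F0 A9 80 96.
U+390B: 3-byte form → E3 A4 8B.
Concatenated (18 bytes): F4 81 BC 9F F0 90 80 92 EF AE BD F0 A9 80 96 E3 A4 8B.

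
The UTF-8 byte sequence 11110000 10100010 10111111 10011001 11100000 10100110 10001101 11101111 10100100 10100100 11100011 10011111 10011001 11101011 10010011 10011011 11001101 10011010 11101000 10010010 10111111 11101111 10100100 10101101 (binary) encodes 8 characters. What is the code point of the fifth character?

U+B4DB

Offset 0: leading byte 0xF0 = 11110000 → 4-byte char #1 = F0 A2 BF 99.
Offset 4: leading byte 0xE0 = 11100000 → 3-byte char #2 = E0 A6 8D.
Offset 7: leading byte 0xEF = 11101111 → 3-byte char #3 = EF A4 A4.
Offset 10: leading byte 0xE3 = 11100011 → 3-byte char #4 = E3 9F 99.
Offset 13: leading byte 0xEB = 11101011 → 3-byte char #5 = EB 93 9B.
Leading byte 0xEB = 11101011 matches 1110xxxx → 3-byte sequence.
Byte 1: 0xEB = 11101011, payload 1011 (4 bits).
Byte 2: 0x93 = 10010011 (10xxxxxx ✓), payload 010011.
Byte 3: 0x9B = 10011011 (10xxxxxx ✓), payload 011011.
Concatenate: 1011010011011011 = 0xB4DB (16 bits → U+B4DB).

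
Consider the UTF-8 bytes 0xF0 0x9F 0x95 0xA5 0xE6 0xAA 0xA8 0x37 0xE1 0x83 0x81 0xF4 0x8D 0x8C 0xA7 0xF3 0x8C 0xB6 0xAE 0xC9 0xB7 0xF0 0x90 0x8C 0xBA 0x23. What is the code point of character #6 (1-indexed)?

U+CCDAE

Offset 0: leading byte 0xF0 = 11110000 → 4-byte char #1 = F0 9F 95 A5.
Offset 4: leading byte 0xE6 = 11100110 → 3-byte char #2 = E6 AA A8.
Offset 7: leading byte 0x37 = 00110111 → 1-byte char #3 = 37.
Offset 8: leading byte 0xE1 = 11100001 → 3-byte char #4 = E1 83 81.
Offset 11: leading byte 0xF4 = 11110100 → 4-byte char #5 = F4 8D 8C A7.
Offset 15: leading byte 0xF3 = 11110011 → 4-byte char #6 = F3 8C B6 AE.
Leading byte 0xF3 = 11110011 matches 11110xxx → 4-byte sequence.
Byte 1: 0xF3 = 11110011, payload 011 (3 bits).
Byte 2: 0x8C = 10001100 (10xxxxxx ✓), payload 001100.
Byte 3: 0xB6 = 10110110 (10xxxxxx ✓), payload 110110.
Byte 4: 0xAE = 10101110 (10xxxxxx ✓), payload 101110.
Concatenate: 011001100110110101110 = 0xCCDAE (21 bits → U+CCDAE).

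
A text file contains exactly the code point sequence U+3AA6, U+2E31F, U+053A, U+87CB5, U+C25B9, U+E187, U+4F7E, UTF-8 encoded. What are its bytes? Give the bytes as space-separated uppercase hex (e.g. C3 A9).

U+3AA6: 3-byte form → E3 AA A6.
U+2E31F: 4-byte form → F0 AE 8C 9F.
U+053A: 2-byte form → D4 BA.
U+87CB5: 4-byte form → F2 87 B2 B5.
U+C25B9: 4-byte form → F3 82 96 B9.
U+E187: 3-byte form → EE 86 87.
U+4F7E: 3-byte form → E4 BD BE.
Concatenated (23 bytes): E3 AA A6 F0 AE 8C 9F D4 BA F2 87 B2 B5 F3 82 96 B9 EE 86 87 E4 BD BE.

E3 AA A6 F0 AE 8C 9F D4 BA F2 87 B2 B5 F3 82 96 B9 EE 86 87 E4 BD BE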